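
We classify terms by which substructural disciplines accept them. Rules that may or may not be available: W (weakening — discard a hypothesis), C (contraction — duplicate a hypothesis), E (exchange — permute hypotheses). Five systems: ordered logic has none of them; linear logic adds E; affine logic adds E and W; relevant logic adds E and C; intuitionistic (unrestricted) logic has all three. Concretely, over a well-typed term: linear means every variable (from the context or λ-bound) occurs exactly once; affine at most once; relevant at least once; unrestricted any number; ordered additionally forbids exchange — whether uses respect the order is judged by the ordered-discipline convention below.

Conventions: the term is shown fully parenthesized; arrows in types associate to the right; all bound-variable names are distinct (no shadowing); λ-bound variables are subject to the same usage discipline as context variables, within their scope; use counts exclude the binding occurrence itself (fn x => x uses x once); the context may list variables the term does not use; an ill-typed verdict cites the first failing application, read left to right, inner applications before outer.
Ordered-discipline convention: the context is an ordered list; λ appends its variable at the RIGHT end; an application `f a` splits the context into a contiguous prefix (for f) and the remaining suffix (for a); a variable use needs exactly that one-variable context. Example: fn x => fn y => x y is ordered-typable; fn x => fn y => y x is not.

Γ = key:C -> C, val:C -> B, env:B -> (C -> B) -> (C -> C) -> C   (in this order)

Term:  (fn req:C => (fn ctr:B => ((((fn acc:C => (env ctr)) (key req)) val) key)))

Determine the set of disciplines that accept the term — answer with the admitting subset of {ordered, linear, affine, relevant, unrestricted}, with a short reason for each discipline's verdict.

admitted in: unrestricted
counts: key=2, val=1, env=1, req (λ-bound)=1, ctr (λ-bound)=1, acc (λ-bound)=0
use order (left to right): env, ctr, key, req, val, key
typing: well-typed — term : C -> B -> C
ordered: ✗, key ×2 used more than once (contraction); acc left unused
linear: ✗, key ×2 used more than once (contraction); acc left unused
affine: ✗, key ×2 used more than once (contraction)
relevant: ✗, acc left unused
unrestricted: ✓, type-checks (C -> B -> C) and nothing is barred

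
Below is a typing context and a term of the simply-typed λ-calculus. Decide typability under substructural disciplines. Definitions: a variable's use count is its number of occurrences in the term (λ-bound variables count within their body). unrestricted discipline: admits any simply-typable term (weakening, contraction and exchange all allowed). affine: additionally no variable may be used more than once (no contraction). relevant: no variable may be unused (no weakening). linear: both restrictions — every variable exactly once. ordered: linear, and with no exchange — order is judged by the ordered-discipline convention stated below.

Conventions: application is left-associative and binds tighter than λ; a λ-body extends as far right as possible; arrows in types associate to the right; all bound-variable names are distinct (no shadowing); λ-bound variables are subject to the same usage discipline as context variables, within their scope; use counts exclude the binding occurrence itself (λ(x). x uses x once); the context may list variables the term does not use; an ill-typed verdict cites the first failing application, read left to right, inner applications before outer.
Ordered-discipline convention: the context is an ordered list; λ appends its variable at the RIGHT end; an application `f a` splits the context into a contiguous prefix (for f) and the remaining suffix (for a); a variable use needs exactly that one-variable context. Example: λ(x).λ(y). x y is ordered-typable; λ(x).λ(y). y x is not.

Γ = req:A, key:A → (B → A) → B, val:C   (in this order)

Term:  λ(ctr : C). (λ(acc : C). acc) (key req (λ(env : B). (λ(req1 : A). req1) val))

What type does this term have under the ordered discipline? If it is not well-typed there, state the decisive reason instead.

not well-typed under ordered — not simply typable
usage: req: 1×, key: 1×, val: 1×, ctr (bound): 0×, acc (bound): 1×, env (bound): 0×, req1 (bound): 1×
uses in reading order: acc, key, req, req1, val
typing: ill-typed: an argument C mismatches the expected A
all disciplines: ordered ✗; linear ✗; affine ✗; relevant ✗; unrestricted ✗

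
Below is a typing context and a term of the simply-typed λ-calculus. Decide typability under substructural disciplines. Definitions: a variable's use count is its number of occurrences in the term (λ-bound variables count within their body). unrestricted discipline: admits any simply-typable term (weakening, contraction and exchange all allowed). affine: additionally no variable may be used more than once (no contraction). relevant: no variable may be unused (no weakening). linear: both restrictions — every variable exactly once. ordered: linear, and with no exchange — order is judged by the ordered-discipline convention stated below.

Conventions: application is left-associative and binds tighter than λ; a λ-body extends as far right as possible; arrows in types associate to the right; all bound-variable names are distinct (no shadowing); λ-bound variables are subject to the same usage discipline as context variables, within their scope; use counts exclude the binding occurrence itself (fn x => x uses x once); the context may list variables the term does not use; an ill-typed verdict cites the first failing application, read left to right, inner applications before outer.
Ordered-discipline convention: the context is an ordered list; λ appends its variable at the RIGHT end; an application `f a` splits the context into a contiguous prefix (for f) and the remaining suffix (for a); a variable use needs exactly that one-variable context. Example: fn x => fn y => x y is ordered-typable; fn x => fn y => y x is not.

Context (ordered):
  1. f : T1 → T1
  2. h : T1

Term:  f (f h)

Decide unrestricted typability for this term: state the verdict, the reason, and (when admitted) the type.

yes — typability at T1 is all that's needed; term : T1
usage: f: 2; h: 1
left-to-right use order: f, f, h
typing: the term checks, with type T1
all disciplines: ordered ✗ | linear ✗ | affine ✗ | relevant ✓ | unrestricted ✓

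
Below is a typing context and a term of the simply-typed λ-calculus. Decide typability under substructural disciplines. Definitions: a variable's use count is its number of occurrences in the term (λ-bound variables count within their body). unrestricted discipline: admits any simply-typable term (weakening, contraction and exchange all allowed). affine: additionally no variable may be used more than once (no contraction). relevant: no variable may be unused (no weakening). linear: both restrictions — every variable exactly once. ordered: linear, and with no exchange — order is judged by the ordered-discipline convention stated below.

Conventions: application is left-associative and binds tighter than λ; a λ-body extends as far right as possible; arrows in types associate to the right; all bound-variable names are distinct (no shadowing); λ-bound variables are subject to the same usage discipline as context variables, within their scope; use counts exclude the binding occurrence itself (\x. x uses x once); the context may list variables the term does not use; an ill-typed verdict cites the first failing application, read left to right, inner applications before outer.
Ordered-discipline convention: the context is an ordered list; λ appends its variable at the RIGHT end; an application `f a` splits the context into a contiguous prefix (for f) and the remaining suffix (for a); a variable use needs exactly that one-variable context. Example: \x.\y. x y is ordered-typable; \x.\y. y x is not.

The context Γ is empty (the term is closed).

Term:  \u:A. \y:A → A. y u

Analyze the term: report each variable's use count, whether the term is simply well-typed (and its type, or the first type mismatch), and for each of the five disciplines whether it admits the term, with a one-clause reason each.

counts: u (bound): 1; y (bound): 1
uses in reading order: y, u
typing: well-typed — term : A → (A → A) → A
ordered ✗ (no contiguous prefix/suffix split fits y, u)
linear ✓ (each of u, y used exactly once)
affine ✓ (no duplicate uses among u, y)
relevant ✓ (every one of u, y appears)
unrestricted ✓ (well-typed at A → (A → A) → A; no restrictions here)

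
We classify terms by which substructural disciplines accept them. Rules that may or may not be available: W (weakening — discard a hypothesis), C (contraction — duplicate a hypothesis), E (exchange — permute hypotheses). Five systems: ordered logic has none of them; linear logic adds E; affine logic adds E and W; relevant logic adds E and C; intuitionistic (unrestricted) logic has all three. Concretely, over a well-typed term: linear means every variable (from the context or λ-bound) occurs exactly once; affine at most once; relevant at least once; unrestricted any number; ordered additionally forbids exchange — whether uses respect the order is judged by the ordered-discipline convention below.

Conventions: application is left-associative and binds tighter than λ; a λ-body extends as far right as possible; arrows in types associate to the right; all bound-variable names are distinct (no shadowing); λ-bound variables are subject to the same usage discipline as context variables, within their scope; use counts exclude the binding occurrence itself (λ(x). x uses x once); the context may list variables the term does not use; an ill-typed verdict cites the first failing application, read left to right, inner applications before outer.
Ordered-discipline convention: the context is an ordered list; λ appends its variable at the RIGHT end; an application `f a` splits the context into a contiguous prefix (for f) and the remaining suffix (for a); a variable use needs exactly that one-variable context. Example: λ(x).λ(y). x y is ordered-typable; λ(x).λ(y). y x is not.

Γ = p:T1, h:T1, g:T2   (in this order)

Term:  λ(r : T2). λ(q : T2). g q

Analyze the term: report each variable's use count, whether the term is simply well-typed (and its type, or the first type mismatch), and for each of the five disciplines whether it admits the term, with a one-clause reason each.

counts: p=0; h=0; g=1; r (λ-bound)=0; q (λ-bound)=1
order of uses: g, q
typing: ill-typed: non-arrow in function slot: T2
ordered: ✗ — the type mismatch rejects it
linear: ✗ — not simply typable
affine: ✗ — fails simple typing
relevant: ✗ — a type mismatch blocks all five
unrestricted: ✗ — the type mismatch rejects it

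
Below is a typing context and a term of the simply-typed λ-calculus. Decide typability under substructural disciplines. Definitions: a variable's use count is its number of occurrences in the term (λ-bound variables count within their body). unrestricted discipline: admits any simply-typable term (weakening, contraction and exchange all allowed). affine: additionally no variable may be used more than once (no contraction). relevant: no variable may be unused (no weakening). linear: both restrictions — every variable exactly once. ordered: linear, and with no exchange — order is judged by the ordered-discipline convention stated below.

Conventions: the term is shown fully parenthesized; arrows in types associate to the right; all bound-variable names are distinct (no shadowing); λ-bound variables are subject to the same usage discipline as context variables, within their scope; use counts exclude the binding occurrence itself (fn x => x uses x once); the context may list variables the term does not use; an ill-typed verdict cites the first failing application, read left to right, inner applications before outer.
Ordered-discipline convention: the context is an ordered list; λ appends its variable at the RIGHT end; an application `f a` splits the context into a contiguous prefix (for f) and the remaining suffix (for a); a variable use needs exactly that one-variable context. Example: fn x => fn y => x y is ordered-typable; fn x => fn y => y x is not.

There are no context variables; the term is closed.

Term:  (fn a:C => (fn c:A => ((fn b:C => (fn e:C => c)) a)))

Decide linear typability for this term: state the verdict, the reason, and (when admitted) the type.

no — b, e never used (weakening)
variable uses: a (λ-bound)=1, c (λ-bound)=1, b (λ-bound)=0, e (λ-bound)=0
order of uses: c, a
typing: ✓ — C → A → C → A
summary: ordered ✗; linear ✗; affine ✓; relevant ✗; unrestricted ✓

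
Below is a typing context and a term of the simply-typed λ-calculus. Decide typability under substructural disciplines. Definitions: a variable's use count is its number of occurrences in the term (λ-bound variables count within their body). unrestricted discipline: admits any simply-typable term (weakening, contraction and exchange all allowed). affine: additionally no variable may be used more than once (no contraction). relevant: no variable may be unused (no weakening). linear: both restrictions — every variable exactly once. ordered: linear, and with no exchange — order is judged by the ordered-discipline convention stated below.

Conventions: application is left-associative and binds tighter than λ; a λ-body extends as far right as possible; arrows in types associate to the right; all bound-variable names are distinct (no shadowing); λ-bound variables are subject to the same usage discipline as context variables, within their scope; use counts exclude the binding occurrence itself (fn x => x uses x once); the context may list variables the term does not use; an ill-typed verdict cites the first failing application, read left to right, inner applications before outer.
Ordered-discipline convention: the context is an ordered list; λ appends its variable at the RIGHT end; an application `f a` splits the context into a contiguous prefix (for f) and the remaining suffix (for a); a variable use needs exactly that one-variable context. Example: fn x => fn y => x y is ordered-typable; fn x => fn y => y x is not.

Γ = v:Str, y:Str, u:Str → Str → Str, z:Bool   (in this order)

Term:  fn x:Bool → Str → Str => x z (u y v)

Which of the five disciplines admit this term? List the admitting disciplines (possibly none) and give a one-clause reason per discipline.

admitted by: linear, affine, relevant, unrestricted
usage: v ×1, y ×1, u ×1, z ×1, x [bound] ×1
uses in reading order: x, z, u, y, v
typing: well-typed at (Bool → Str → Str) → Str
ordered: ✗ — no ordered split (uses run x, z, u, y, v)
linear: ✓ — each of v, y, u, z, x used exactly once
affine: ✓ — no duplicate uses among v, y, u, z, x
relevant: ✓ — at least one use each (v, y, u, z, x)
unrestricted: ✓ — well-typed at (Bool → Str → Str) → Str; no restrictions here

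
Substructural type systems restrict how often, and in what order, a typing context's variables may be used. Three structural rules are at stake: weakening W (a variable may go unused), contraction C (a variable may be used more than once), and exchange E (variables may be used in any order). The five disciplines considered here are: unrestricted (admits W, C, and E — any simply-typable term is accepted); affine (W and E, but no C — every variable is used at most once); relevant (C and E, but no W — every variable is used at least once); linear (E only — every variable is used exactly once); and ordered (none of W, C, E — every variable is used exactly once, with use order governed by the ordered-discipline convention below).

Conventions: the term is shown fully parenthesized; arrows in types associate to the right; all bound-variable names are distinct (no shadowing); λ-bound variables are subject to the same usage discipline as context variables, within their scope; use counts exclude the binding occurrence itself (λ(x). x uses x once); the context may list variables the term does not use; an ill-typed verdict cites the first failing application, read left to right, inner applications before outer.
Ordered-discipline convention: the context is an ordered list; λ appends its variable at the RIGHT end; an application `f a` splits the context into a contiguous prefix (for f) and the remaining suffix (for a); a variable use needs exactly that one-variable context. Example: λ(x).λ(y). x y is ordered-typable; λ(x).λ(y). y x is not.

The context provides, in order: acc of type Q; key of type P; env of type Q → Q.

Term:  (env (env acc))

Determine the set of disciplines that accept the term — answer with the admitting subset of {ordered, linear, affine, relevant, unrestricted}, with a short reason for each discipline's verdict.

admitted by: unrestricted
usage: acc: 1×; key: 0×; env: 2×
use order (left to right): env, env, acc
typing: ✓ — Q
ordered: ✗, needs contraction — env ×2; key never used (weakening)
linear: ✗, needs contraction — env ×2; key never used (weakening)
affine: ✗, needs contraction — env ×2
relevant: ✗, key never used (weakening)
unrestricted: ✓, well-typed at Q; no restrictions here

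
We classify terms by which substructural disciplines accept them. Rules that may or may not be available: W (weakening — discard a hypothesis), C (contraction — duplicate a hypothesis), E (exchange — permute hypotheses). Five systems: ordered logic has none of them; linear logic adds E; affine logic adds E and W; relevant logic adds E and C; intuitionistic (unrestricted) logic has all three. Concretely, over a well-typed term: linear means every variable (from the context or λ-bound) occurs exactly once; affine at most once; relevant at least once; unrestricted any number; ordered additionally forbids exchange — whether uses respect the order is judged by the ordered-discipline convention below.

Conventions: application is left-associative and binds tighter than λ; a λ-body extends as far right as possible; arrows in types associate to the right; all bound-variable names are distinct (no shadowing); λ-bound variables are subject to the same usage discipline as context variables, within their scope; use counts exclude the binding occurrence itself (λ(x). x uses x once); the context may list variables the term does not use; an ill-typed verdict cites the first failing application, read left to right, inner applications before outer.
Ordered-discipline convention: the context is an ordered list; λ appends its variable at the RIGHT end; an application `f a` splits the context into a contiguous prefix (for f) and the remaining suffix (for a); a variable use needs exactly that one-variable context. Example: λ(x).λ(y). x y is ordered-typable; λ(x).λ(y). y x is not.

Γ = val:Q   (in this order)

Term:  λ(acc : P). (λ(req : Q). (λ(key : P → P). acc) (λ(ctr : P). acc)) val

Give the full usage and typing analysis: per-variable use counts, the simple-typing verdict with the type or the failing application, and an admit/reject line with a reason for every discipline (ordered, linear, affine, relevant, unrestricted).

variable uses: val: 1×, acc (bound): 2×, req (bound): 0×, key (bound): 0×, ctr (bound): 0×
use order (left to right): acc, acc, val
typing: ✓ — P → P
ordered: ✗ — repeated use of acc ×2; req, key, ctr never used (weakening)
linear: ✗ — repeated use of acc ×2; req, key, ctr never used (weakening)
affine: ✗ — repeated use of acc ×2
relevant: ✗ — req, key, ctr never used (weakening)
unrestricted: ✓ — type-checks (P → P) and nothing is barred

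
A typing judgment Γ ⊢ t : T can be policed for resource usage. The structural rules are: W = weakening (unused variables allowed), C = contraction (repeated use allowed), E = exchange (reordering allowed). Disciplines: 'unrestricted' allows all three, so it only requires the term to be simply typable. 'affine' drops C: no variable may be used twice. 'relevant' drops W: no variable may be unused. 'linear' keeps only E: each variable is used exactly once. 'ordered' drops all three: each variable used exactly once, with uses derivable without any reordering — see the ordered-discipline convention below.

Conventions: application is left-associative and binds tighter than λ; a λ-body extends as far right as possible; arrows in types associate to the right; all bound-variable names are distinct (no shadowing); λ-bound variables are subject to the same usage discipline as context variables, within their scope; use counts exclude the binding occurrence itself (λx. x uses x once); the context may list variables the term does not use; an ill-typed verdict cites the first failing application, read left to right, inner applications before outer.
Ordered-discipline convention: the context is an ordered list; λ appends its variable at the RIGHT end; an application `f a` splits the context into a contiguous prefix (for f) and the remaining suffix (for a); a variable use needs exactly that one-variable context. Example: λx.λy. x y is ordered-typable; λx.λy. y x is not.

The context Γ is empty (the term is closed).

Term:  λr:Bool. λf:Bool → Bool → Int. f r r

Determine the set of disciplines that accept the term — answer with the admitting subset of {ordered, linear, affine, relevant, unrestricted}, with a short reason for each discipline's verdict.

accepted by: relevant, unrestricted
variable uses: r (λ-bound): 2, f (λ-bound): 1
order of uses: f, r, r
typing: well-typed at Bool → (Bool → Bool → Int) → Int
ordered: ✗, uses contraction: r ×2
linear: ✗, uses contraction: r ×2
affine: ✗, uses contraction: r ×2
relevant: ✓, every one of r, f appears
unrestricted: ✓, well-typed at Bool → (Bool → Bool → Int) → Int; no restrictions here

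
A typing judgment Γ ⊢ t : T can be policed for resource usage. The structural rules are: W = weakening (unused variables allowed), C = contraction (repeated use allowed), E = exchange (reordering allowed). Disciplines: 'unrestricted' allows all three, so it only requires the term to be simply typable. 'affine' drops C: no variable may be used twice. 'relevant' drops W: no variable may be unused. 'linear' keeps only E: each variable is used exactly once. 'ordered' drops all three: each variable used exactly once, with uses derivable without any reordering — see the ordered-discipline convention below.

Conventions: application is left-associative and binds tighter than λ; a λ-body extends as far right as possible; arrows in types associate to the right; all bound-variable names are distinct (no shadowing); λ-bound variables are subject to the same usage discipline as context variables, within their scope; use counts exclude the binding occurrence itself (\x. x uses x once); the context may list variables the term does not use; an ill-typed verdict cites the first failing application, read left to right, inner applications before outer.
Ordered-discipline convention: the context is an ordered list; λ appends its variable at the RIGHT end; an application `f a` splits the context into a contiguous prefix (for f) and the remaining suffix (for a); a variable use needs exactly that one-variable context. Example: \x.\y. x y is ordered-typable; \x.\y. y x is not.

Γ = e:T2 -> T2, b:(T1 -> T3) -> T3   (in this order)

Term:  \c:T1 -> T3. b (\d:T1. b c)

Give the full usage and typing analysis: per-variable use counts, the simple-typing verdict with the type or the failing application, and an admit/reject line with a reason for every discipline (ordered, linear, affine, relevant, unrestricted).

variable uses: e: 0, b: 2, c [bound]: 1, d [bound]: 0
order of uses: b, b, c
typing: well-typed — term : (T1 -> T3) -> T3
ordered ✗ (b ×2 used more than once (contraction); e, d left unused)
linear ✗ (b ×2 used more than once (contraction); e, d left unused)
affine ✗ (b ×2 used more than once (contraction))
relevant ✗ (e, d left unused)
unrestricted ✓ (typability at (T1 -> T3) -> T3 is all that's needed)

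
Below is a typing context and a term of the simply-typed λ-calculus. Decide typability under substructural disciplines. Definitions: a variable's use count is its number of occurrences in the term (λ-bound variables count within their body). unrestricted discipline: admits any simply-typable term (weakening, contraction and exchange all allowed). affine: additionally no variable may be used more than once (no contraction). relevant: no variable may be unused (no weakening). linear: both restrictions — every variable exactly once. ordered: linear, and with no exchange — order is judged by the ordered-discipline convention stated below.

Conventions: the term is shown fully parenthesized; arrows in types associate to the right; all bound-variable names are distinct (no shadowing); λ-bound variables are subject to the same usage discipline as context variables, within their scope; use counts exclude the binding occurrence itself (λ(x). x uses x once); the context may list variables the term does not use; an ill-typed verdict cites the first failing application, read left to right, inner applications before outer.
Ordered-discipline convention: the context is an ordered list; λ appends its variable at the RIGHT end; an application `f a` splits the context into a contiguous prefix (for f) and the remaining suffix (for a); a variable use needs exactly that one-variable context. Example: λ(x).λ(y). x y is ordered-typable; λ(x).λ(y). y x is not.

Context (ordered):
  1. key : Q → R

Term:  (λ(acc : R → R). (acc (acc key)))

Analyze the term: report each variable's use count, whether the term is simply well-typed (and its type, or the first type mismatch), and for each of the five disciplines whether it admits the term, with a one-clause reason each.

use counts: key: 1×, acc (bound): 2×
left-to-right use order: acc, acc, key
typing: ill-typed: an application expects R but receives Q → R
ordered: ✗ — not simply typable
linear: ✗ — fails simple typing
affine: ✗ — a type mismatch blocks all five
relevant: ✗ — the type mismatch rejects it
unrestricted: ✗ — not simply typable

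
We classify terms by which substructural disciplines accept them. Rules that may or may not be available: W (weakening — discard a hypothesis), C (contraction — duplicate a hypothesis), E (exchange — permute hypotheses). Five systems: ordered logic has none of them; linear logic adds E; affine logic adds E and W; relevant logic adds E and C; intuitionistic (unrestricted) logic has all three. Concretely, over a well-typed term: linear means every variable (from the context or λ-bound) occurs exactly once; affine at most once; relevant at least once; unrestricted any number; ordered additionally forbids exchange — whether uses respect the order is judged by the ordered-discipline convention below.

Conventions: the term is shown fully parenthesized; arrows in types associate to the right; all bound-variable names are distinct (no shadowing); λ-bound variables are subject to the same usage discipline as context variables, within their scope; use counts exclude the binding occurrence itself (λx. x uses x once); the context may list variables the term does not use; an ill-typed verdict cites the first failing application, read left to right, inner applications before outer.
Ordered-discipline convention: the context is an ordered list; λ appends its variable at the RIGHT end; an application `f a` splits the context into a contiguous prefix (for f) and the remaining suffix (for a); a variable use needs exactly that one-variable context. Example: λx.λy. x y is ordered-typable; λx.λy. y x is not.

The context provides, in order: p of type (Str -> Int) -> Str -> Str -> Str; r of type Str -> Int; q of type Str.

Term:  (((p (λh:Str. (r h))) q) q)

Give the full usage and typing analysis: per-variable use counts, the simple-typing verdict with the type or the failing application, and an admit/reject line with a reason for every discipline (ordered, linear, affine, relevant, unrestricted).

variable uses: p=1, r=1, q=2, h (bound)=1
order of uses: p, r, h, q, q
typing: well-typed at Str
ordered ✗ (repeated use of q ×2)
linear ✗ (repeated use of q ×2)
affine ✗ (repeated use of q ×2)
relevant ✓ (p, r, q, h: all used, weakening unneeded)
unrestricted ✓ (type-checks (Str) and nothing is barred)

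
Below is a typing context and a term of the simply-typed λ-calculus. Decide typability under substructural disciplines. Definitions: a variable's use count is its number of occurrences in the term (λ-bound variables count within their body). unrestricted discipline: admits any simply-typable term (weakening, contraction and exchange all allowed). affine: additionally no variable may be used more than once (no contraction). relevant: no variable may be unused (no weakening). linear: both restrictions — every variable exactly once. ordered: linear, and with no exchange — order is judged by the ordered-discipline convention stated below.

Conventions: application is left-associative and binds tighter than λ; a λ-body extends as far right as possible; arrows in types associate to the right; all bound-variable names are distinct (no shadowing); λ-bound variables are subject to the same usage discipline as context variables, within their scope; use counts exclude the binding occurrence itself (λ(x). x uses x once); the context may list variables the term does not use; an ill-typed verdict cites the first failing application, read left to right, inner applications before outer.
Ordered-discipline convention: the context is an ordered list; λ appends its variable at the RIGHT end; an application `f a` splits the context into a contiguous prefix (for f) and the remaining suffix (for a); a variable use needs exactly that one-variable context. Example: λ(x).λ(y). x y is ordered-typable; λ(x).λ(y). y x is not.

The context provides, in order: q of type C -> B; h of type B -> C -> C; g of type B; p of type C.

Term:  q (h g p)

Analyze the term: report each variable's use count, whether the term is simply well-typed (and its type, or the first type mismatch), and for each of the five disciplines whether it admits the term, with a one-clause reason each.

counts: q ×1; h ×1; g ×1; p ×1
order of uses: q, h, g, p
typing: ✓ — B
ordered: ✓, q, h, g, p: once each, no exchange needed
linear: ✓, each of q, h, g, p used exactly once
affine: ✓, at most one use each (q, h, g, p)
relevant: ✓, every one of q, h, g, p appears
unrestricted: ✓, well-typed at B; no restrictions here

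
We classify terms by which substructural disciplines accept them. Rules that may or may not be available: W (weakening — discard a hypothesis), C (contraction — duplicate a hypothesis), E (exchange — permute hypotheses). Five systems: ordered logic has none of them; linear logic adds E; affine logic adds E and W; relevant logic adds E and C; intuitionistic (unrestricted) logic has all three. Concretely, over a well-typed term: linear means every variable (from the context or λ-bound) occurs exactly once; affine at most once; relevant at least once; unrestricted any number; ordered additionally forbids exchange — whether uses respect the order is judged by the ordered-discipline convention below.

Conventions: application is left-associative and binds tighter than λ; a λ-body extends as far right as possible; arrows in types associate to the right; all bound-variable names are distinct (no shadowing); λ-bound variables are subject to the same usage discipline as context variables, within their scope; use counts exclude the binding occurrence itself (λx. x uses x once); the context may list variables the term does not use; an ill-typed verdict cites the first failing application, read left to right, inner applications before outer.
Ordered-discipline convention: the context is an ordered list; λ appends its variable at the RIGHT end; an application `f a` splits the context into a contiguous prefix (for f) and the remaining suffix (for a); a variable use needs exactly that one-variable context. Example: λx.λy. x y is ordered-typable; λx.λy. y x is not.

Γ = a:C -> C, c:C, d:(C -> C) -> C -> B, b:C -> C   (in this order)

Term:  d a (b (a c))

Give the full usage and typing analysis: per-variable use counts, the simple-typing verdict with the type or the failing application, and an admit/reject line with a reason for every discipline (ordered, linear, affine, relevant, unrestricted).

counts: a=2; c=1; d=1; b=1
order of uses: d, a, b, a, c
typing: the term checks, with type B
ordered: ✗, repeated use of a ×2
linear: ✗, repeated use of a ×2
affine: ✗, repeated use of a ×2
relevant: ✓, none of a, c, d, b goes unused
unrestricted: ✓, typability at B is all that's needed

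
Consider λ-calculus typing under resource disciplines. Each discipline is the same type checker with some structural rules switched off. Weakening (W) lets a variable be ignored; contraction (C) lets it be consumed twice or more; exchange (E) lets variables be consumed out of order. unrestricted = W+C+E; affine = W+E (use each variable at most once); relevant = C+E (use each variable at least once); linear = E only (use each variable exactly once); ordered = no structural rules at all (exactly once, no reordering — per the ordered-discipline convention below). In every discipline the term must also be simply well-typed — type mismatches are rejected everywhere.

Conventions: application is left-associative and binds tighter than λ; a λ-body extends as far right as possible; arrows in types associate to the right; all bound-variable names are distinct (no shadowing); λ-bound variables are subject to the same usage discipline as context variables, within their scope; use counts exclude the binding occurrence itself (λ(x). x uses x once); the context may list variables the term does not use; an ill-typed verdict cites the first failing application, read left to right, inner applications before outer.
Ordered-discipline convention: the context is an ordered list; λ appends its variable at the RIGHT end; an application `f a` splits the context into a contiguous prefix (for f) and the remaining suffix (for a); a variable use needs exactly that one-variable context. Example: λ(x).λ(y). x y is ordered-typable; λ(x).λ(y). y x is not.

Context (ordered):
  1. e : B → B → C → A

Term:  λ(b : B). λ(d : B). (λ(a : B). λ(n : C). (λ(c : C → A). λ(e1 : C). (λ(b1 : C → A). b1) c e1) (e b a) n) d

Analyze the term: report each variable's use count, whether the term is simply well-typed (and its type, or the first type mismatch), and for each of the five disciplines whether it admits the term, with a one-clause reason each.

use counts: e: 1; b (bound): 1; d (bound): 1; a (bound): 1; n (bound): 1; c (bound): 1; e1 (bound): 1; b1 (bound): 1
uses in reading order: b1, c, e1, e, b, a, n, d
typing: the term checks, with type B → B → C → A
ordered ✓ (one use each (e, b, d, a, n, c, e1, b1); ordered split holds)
linear ✓ (each of e, b, d, a, n, c, e1, b1 used exactly once)
affine ✓ (none of e, b, d, a, n, c, e1, b1 used more than once)
relevant ✓ (every one of e, b, d, a, n, c, e1, b1 appears)
unrestricted ✓ (typability at B → B → C → A is all that's needed)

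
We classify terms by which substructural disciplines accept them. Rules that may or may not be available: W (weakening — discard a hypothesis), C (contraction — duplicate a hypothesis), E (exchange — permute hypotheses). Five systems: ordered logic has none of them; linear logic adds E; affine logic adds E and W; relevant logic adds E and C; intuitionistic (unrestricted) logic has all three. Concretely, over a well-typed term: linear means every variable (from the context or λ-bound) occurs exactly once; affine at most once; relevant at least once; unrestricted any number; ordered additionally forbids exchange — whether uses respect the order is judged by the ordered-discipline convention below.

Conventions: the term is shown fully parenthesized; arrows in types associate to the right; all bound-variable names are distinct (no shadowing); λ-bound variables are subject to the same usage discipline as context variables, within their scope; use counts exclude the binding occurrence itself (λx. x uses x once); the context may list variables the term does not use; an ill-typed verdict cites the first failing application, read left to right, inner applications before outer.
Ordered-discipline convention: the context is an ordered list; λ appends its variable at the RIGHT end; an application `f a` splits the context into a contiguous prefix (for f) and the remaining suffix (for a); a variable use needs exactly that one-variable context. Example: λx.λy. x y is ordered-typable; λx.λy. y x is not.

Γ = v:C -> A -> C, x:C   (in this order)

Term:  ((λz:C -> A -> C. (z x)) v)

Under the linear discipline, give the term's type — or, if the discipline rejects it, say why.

term : A -> C
usage: v ×1; x ×1; z [bound] ×1
left-to-right use order: z, x, v
typing: ✓ — A -> C
all disciplines: ordered ✗; linear ✓; affine ✓; relevant ✓; unrestricted ✓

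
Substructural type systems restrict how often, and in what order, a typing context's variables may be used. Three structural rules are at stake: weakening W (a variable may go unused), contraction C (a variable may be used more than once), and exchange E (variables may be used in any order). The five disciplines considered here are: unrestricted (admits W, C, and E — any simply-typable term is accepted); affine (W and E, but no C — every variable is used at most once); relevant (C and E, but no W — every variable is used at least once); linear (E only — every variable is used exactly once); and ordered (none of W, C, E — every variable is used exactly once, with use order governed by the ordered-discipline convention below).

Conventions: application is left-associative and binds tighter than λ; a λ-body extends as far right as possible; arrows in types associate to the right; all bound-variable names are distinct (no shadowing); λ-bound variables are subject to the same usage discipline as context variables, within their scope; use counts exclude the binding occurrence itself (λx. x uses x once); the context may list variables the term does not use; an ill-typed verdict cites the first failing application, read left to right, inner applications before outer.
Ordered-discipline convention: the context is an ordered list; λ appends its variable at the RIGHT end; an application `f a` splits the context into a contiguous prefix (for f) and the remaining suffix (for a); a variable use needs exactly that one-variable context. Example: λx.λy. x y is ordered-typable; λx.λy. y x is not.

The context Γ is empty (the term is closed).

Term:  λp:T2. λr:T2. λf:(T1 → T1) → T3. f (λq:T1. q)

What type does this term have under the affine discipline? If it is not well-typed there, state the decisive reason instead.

term : T2 → T2 → ((T1 → T1) → T3) → T3
counts: p (bound): 0×, r (bound): 0×, f (bound): 1×, q (bound): 1×
order of uses: f, q
typing: well-typed — term : T2 → T2 → ((T1 → T1) → T3) → T3
across the five disciplines: ordered ✗ | linear ✗ | affine ✓ | relevant ✗ | unrestricted ✓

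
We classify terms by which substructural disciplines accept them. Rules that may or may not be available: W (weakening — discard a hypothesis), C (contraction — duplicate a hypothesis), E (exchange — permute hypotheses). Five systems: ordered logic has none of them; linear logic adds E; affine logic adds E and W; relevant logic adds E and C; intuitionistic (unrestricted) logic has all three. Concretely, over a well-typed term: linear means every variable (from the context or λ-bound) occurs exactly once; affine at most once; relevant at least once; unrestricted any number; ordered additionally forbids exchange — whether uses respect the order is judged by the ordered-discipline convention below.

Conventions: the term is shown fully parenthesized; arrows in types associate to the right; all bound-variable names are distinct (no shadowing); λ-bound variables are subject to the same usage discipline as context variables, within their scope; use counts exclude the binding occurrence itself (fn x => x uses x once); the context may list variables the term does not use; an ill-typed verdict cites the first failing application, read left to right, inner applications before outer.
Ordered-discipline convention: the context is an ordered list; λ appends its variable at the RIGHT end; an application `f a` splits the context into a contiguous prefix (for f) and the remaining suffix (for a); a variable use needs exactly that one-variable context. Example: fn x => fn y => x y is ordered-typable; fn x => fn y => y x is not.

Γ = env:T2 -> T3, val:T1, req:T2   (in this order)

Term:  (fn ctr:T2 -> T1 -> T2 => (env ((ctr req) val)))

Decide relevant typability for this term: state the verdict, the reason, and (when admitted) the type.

yes — at least one use each (env, val, req, ctr); term : (T2 -> T1 -> T2) -> T3
use counts: env=1; val=1; req=1; ctr (bound)=1
uses in reading order: env, ctr, req, val
typing: the term checks, with type (T2 -> T1 -> T2) -> T3
summary: ordered ✗ | linear ✓ | affine ✓ | relevant ✓ | unrestricted ✓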